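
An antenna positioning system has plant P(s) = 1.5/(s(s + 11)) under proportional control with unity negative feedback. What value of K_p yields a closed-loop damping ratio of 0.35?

Closed-loop characteristic equation: s² + 11s + K_p·1.5 = 0.
So ω_n = √(1.5K_p) and 2ζω_n = 11, giving ζ = 11/(2√(1.5K_p)).
Setting ζ = 0.35: √(1.5K_p) = 11/(2·0.35) = 15.71, so K_p = 246.9/1.5 = 165.

K_p = 165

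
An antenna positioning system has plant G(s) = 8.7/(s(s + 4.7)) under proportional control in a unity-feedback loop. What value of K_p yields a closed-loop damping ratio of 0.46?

Closed-loop characteristic equation: s² + 4.7s + K_p·8.7 = 0.
So ω_n = √(8.7K_p) and 2ζω_n = 4.7, giving ζ = 4.7/(2√(8.7K_p)).
Setting ζ = 0.46: √(8.7K_p) = 4.7/(2·0.46) = 5.109, so K_p = 26.1/8.7 = 3.

K_p = 3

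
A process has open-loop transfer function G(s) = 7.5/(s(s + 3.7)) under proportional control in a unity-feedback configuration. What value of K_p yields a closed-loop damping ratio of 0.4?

Closed-loop characteristic equation: s² + 3.7s + K_p·7.5 = 0.
So ω_n = √(7.5K_p) and 2ζω_n = 3.7, giving ζ = 3.7/(2√(7.5K_p)).
Setting ζ = 0.4: √(7.5K_p) = 3.7/(2·0.4) = 4.625, so K_p = 21.39/7.5 = 2.85.

K_p = 2.85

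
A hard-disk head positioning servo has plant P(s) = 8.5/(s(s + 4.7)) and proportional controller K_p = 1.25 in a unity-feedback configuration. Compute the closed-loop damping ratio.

ζ = 0.721

The closed-loop denominator is s(s+4.7) + 1.25·8.5 = s² + 4.7s + 10.62.
So ω_n² = 10.62 ⇒ ω_n = 3.26 rad/s, and ζ = 4.7/(2ω_n) = 0.721.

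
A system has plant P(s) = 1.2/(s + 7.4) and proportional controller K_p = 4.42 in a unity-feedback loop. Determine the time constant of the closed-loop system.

Closed-loop transfer function: T(s) = K_p·P(s)/(1 + K_p·P(s)) = 5.304/(s + 7.4 + 5.304) = 5.304/(s + 12.7).
Time constant τ = 1/12.7 = 0.0787 s.

τ = 0.0787 s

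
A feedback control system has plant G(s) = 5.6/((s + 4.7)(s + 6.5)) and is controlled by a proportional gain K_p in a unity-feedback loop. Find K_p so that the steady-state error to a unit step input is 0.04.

K_p = 131

The loop is type 0, so e_ss(step) = 1/(1 + K_pos) with K_pos = K_p·G(0).
G(0) = 0.1833. Require 1/(1 + K_p·0.1833) = 0.04, so 1 + 0.1833·K_p = 25.
K_p = (25 − 1)/0.1833 = 131.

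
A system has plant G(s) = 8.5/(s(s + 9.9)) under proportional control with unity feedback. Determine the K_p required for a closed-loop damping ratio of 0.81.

Closed-loop characteristic equation: s² + 9.9s + K_p·8.5 = 0.
So ω_n = √(8.5K_p) and 2ζω_n = 9.9, giving ζ = 9.9/(2√(8.5K_p)).
Setting ζ = 0.81: √(8.5K_p) = 9.9/(2·0.81) = 6.111, so K_p = 37.35/8.5 = 4.39.

K_p = 4.39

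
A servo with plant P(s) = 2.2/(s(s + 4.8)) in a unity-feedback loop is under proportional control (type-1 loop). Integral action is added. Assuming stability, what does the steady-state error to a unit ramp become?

0

The integrator raises the loop to type 2, so K_v → ∞ and e_ss to a ramp is zero.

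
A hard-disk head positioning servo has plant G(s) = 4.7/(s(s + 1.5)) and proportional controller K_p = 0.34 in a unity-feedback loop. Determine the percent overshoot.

9.87%

The closed-loop denominator s² + 1.5s + 1.598 gives ω_n = √1.598 = 1.264 and ζ = 1.5/(2ω_n) = 0.5933.
%OS = 100·exp(−πζ/√(1−ζ²)) = 100·exp(−π·0.5933/√0.648) = 9.87%.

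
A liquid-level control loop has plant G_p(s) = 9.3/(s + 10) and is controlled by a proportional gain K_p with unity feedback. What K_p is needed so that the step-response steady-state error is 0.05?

K_p = 20.4

For a type-0 loop with proportional control, e_ss = 1/(1 + K_p·G_p(0)).
G_p(0) = 0.93. Require 1/(1 + K_p·0.93) = 0.05, so 1 + 0.93·K_p = 20.
K_p = (20 − 1)/0.93 = 20.4.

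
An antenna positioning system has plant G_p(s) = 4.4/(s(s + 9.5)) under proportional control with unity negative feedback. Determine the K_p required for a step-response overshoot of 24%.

From %OS = 100·exp(−πζ/√(1−ζ²)) = 24%, ζ = −ln(0.24)/√(π²+ln²(0.24)) = 0.4136.
Characteristic equation s² + 9.5s + 4.4K_p = 0 gives ζ = 9.5/(2√(4.4K_p)).
Setting ζ = 0.4136: √(4.4K_p) = 9.5/(2·0.4136) = 11.48, so K_p = 131.9/4.4 = 30.

K_p = 30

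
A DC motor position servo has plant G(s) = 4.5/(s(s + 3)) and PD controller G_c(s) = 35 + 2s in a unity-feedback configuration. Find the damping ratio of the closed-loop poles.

ζ = 0.478

Forward path: (35 + 2s)·4.5/(s(s+3)). The closed-loop characteristic equation is s² + (3 + 4.5·2)s + 4.5·35 = 0.
That is s² + 12s + 157.5 = 0, so ω_n = 12.55 rad/s and ζ = 12/(2·12.55) = 0.4781.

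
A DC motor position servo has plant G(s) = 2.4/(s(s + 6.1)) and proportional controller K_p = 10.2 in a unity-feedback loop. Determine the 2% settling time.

The closed-loop denominator s² + 6.1s + 24.48 gives ω_n = √24.48 = 4.948 and ζ = 6.1/(2ω_n) = 0.6164.
2% settling time T_s ≈ 4/(ζω_n) = 4/3.05 = 1.31 s.

T_s ≈ 1.31 s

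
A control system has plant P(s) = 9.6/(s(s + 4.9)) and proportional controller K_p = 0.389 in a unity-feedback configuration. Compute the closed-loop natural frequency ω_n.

ω_n = 1.93 rad/s

1 + K_p·P(s) = 0 gives s² + 4.9s + 3.734 = 0.
So ω_n² = 3.734 ⇒ ω_n = 1.932 rad/s, and ζ = 4.9/(2ω_n) = 1.27.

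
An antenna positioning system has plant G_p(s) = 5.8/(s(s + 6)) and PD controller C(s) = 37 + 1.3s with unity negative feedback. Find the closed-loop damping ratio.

Forward path: (37 + 1.3s)·5.8/(s(s+6)). The closed-loop characteristic equation is s² + (6 + 5.8·1.3)s + 5.8·37 = 0.
That is s² + 13.54s + 214.6 = 0, so ω_n = 14.65 rad/s and ζ = 13.54/(2·14.65) = 0.4621.

ζ = 0.462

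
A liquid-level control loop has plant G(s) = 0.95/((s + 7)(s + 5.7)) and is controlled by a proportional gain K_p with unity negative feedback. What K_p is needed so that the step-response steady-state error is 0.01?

Steady-state error for a unit step on this type-0 loop is 1/(1 + K_p·G(0)).
G(0) = 0.02381. Require 1/(1 + K_p·0.02381) = 0.01, so 1 + 0.02381·K_p = 100.
K_p = (100 − 1)/0.02381 = 4160.

K_p = 4160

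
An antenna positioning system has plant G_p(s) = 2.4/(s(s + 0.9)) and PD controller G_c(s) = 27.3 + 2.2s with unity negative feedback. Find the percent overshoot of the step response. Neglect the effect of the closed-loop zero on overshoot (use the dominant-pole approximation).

27.3%

Forward path: (27.3 + 2.2s)·2.4/(s(s+0.9)). The closed-loop characteristic equation is s² + (0.9 + 2.4·2.2)s + 2.4·27.3 = 0.
That is s² + 6.18s + 65.52 = 0, so ω_n = 8.094 rad/s and ζ = 6.18/(2·8.094) = 0.3817.
%OS = 100·exp(−πζ/√(1−ζ²)) = 27.3%.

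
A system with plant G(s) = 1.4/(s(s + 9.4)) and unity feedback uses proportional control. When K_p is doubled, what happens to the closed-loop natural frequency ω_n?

increase

ω_n = √(1.4·K_p), which grows with K_p.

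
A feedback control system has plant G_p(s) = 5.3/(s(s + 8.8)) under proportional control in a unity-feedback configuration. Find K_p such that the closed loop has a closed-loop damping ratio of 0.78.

Closed-loop characteristic equation: s² + 8.8s + K_p·5.3 = 0.
So ω_n = √(5.3K_p) and 2ζω_n = 8.8, giving ζ = 8.8/(2√(5.3K_p)).
Setting ζ = 0.78: √(5.3K_p) = 8.8/(2·0.78) = 5.641, so K_p = 31.82/5.3 = 6.

K_p = 6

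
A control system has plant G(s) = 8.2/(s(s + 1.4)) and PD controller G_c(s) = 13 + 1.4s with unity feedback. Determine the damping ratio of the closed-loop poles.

ζ = 0.624

Forward path: (13 + 1.4s)·8.2/(s(s+1.4)). The closed-loop characteristic equation is s² + (1.4 + 8.2·1.4)s + 8.2·13 = 0.
That is s² + 12.88s + 106.6 = 0, so ω_n = 10.32 rad/s and ζ = 12.88/(2·10.32) = 0.6237.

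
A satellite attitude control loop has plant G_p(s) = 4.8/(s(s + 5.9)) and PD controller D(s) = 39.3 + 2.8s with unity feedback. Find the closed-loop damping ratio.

Forward path: (39.3 + 2.8s)·4.8/(s(s+5.9)). The closed-loop characteristic equation is s² + (5.9 + 4.8·2.8)s + 4.8·39.3 = 0.
That is s² + 19.34s + 188.6 = 0, so ω_n = 13.73 rad/s and ζ = 19.34/(2·13.73) = 0.7041.

ζ = 0.704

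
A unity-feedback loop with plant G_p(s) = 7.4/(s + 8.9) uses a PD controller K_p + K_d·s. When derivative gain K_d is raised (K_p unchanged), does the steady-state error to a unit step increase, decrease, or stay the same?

unchanged

At s = 0 the derivative term contributes nothing: C(0) = K_p regardless of K_d, so K_pos = K_p·G_p(0) and e_ss are unchanged.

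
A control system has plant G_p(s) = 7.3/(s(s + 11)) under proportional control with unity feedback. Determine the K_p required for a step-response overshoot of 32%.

From %OS = 100·exp(−πζ/√(1−ζ²)) = 32%, ζ = −ln(0.32)/√(π²+ln²(0.32)) = 0.341.
Characteristic equation s² + 11s + 7.3K_p = 0 gives ζ = 11/(2√(7.3K_p)).
Setting ζ = 0.341: √(7.3K_p) = 11/(2·0.341) = 16.13, so K_p = 260.2/7.3 = 35.6.

K_p = 35.6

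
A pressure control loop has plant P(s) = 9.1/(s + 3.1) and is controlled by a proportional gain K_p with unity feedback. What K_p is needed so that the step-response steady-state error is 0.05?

K_p = 6.47

The loop is type 0, so e_ss(step) = 1/(1 + K_pos) with K_pos = K_p·P(0).
P(0) = 2.935. Require 1/(1 + K_p·2.935) = 0.05, so 1 + 2.935·K_p = 20.
K_p = (20 − 1)/2.935 = 6.47.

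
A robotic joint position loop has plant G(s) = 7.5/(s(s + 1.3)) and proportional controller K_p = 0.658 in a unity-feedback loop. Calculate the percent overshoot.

38.2%

Closed-loop characteristic equation: s² + 1.3s + 4.935 = 0, so ω_n = 2.221 rad/s and ζ = 1.3/(2·2.221) = 0.2926.
%OS = 100·exp(−πζ/√(1−ζ²)) = 100·exp(−π·0.2926/√0.9144) = 38.2%.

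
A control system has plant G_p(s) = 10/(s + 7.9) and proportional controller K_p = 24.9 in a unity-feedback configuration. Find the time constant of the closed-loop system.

Closed-loop transfer function: T(s) = K_p·G_p(s)/(1 + K_p·G_p(s)) = 249/(s + 7.9 + 249) = 249/(s + 256.9).
Time constant τ = 1/256.9 = 0.00389 s.

τ = 0.00389 s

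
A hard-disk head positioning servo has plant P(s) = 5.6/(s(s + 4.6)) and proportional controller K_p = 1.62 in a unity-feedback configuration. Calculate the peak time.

T_p = 1.62 s

The closed-loop denominator s² + 4.6s + 9.072 gives ω_n = √9.072 = 3.012 and ζ = 4.6/(2ω_n) = 0.7636.
Damped frequency ω_d = ω_n√(1−ζ²) = 1.945 rad/s, so peak time T_p = π/ω_d = 1.62 s.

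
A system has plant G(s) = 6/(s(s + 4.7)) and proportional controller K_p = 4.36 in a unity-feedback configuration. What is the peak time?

Closed-loop characteristic equation: s² + 4.7s + 26.16 = 0, so ω_n = 5.115 rad/s and ζ = 4.7/(2·5.115) = 0.4595.
Damped frequency ω_d = ω_n√(1−ζ²) = 4.543 rad/s, so peak time T_p = π/ω_d = 0.692 s.

T_p = 0.692 s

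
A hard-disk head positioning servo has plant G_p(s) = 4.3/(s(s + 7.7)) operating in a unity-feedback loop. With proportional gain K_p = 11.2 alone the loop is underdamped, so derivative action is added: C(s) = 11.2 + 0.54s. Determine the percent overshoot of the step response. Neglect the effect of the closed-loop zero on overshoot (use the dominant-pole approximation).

Forward path: (11.2 + 0.54s)·4.3/(s(s+7.7)). The closed-loop characteristic equation is s² + (7.7 + 4.3·0.54)s + 4.3·11.2 = 0.
That is s² + 10.02s + 48.16 = 0, so ω_n = 6.94 rad/s and ζ = 10.02/(2·6.94) = 0.7221.
%OS = 100·exp(−πζ/√(1−ζ²)) = 3.77%.

3.77%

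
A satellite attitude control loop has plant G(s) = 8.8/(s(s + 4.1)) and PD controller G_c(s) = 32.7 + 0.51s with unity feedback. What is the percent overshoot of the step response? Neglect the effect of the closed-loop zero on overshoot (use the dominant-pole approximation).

Forward path: (32.7 + 0.51s)·8.8/(s(s+4.1)). The closed-loop characteristic equation is s² + (4.1 + 8.8·0.51)s + 8.8·32.7 = 0.
That is s² + 8.588s + 287.8 = 0, so ω_n = 16.96 rad/s and ζ = 8.588/(2·16.96) = 0.2531.
%OS = 100·exp(−πζ/√(1−ζ²)) = 44%.

44%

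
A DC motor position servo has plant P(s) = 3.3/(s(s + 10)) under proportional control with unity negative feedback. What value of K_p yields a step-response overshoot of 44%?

From %OS = 100·exp(−πζ/√(1−ζ²)) = 44%, ζ = −ln(0.44)/√(π²+ln²(0.44)) = 0.2528.
Characteristic equation s² + 10s + 3.3K_p = 0 gives ζ = 10/(2√(3.3K_p)).
Setting ζ = 0.2528: √(3.3K_p) = 10/(2·0.2528) = 19.78, so K_p = 391.1/3.3 = 119.

K_p = 119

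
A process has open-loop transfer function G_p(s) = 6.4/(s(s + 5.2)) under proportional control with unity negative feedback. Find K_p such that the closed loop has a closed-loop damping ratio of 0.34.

K_p = 9.14

Closed-loop characteristic equation: s² + 5.2s + K_p·6.4 = 0.
So ω_n = √(6.4K_p) and 2ζω_n = 5.2, giving ζ = 5.2/(2√(6.4K_p)).
Setting ζ = 0.34: √(6.4K_p) = 5.2/(2·0.34) = 7.647, so K_p = 58.48/6.4 = 9.14.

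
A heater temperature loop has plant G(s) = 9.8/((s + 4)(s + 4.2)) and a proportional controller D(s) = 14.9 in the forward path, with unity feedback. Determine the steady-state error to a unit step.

0.103

The loop is type 0. Static position error constant K_pos = D(0)·G(0) = 14.9·0.5833 = 8.692.
Steady-state error to a unit step: e_ss = 1/(1+K_pos) = 1/9.692 = 0.103.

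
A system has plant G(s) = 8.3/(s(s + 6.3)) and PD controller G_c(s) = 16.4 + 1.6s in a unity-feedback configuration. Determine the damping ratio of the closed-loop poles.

ζ = 0.839

Forward path: (16.4 + 1.6s)·8.3/(s(s+6.3)). The closed-loop characteristic equation is s² + (6.3 + 8.3·1.6)s + 8.3·16.4 = 0.
That is s² + 19.58s + 136.1 = 0, so ω_n = 11.67 rad/s and ζ = 19.58/(2·11.67) = 0.8391.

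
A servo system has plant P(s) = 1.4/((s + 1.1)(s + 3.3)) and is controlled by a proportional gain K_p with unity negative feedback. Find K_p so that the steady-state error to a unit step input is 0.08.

K_p = 29.8

Steady-state error for a unit step on this type-0 loop is 1/(1 + K_p·P(0)).
P(0) = 0.3857. Require 1/(1 + K_p·0.3857) = 0.08, so 1 + 0.3857·K_p = 12.5.
K_p = (12.5 − 1)/0.3857 = 29.8.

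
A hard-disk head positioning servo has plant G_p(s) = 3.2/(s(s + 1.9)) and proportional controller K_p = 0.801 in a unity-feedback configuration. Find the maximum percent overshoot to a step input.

From 1 + K_pG_p(s) = 0: s² + 1.9s + 2.563 = 0 ⇒ ω_n = 1.601, ζ = 0.5934.
%OS = 100·exp(−πζ/√(1−ζ²)) = 100·exp(−π·0.5934/√0.6479) = 9.87%.

9.87%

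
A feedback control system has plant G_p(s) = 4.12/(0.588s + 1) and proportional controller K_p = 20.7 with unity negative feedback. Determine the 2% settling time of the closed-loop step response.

Closed loop: T(s) = K_p·G_p/(1+K_p·G_p) = 85.28/(0.588s + 1 + 85.28), with pole at s = −(1 + 85.28)/0.588 = −146.7.
τ = 1/146.7 = 0.006815 s, so 2% settling time ≈ 4τ = 0.0273 s.

T_s ≈ 0.0273 s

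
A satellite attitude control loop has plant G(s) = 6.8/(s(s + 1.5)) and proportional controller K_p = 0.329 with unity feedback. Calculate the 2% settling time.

From 1 + K_pG(s) = 0: s² + 1.5s + 2.237 = 0 ⇒ ω_n = 1.496, ζ = 0.5014.
2% settling time T_s ≈ 4/(ζω_n) = 4/0.75 = 5.33 s.

T_s ≈ 5.33 s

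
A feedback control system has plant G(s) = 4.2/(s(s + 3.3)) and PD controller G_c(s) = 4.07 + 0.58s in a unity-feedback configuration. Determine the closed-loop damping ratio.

Forward path: (4.07 + 0.58s)·4.2/(s(s+3.3)). The closed-loop characteristic equation is s² + (3.3 + 4.2·0.58)s + 4.2·4.07 = 0.
That is s² + 5.736s + 17.09 = 0, so ω_n = 4.134 rad/s and ζ = 5.736/(2·4.134) = 0.6937.

ζ = 0.694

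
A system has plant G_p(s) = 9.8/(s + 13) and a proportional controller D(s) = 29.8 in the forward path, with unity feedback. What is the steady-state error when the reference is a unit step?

0.0426

The loop is type 0. Static position error constant K_pos = D(0)·G_p(0) = 29.8·0.7538 = 22.46.
Steady-state error to a unit step: e_ss = 1/(1+K_pos) = 1/23.46 = 0.0426.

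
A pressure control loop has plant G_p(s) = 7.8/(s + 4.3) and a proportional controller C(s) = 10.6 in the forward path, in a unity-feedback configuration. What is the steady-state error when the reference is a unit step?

0.0494

The loop is type 0. Static position error constant K_pos = C(0)·G_p(0) = 10.6·1.814 = 19.23.
Steady-state error to a unit step: e_ss = 1/(1+K_pos) = 1/20.23 = 0.0494.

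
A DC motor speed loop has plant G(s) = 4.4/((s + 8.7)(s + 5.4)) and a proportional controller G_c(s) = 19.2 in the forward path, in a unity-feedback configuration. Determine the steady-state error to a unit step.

0.357

The loop is type 0. Static position error constant K_pos = G_c(0)·G(0) = 19.2·0.09366 = 1.798.
Steady-state error to a unit step: e_ss = 1/(1+K_pos) = 1/2.798 = 0.357.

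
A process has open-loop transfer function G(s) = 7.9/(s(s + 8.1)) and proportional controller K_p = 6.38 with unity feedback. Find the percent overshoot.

11.3%

From 1 + K_pG(s) = 0: s² + 8.1s + 50.4 = 0 ⇒ ω_n = 7.099, ζ = 0.5705.
%OS = 100·exp(−πζ/√(1−ζ²)) = 100·exp(−π·0.5705/√0.6746) = 11.3%.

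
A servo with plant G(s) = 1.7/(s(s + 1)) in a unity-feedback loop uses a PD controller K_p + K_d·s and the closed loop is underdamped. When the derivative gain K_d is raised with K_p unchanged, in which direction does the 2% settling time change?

Characteristic equation s² + (1 + 1.7K_d)s + 1.7K_p = 0: raising K_d increases ζω_n = (1+1.7K_d)/2 while the loop stays underdamped, so T_s ≈ 4/(ζω_n) decreases.

decrease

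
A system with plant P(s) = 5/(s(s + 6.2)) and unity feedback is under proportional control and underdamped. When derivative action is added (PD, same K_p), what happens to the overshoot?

The derivative term adds K·K_d to the s-coefficient of the characteristic equation, raising 2ζω_n while ω_n is unchanged; ζ increases, so overshoot decreases.

decrease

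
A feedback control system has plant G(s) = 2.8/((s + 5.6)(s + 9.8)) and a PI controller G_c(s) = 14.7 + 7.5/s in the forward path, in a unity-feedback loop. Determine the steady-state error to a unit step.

The open loop G_c(s)G(s) has a pole at the origin (type 1), so the static position error constant is infinite and e_ss = 1/(1+∞) = 0.

0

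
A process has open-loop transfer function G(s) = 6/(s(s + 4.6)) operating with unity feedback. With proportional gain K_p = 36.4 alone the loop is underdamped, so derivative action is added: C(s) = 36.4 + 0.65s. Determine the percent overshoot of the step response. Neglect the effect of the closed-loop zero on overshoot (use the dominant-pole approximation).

Forward path: (36.4 + 0.65s)·6/(s(s+4.6)). The closed-loop characteristic equation is s² + (4.6 + 6·0.65)s + 6·36.4 = 0.
That is s² + 8.5s + 218.4 = 0, so ω_n = 14.78 rad/s and ζ = 8.5/(2·14.78) = 0.2876.
%OS = 100·exp(−πζ/√(1−ζ²)) = 38.9%.

38.9%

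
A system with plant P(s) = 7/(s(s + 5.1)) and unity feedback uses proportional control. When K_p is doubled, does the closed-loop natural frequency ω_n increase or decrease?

ω_n = √(7·K_p), which grows with K_p.

increase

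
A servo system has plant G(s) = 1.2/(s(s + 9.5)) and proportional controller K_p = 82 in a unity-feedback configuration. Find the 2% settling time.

From 1 + K_pG(s) = 0: s² + 9.5s + 98.4 = 0 ⇒ ω_n = 9.92, ζ = 0.4788.
2% settling time T_s ≈ 4/(ζω_n) = 4/4.75 = 0.842 s.

T_s ≈ 0.842 s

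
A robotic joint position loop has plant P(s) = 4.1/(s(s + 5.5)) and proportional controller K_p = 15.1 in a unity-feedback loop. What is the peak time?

Closed-loop characteristic equation: s² + 5.5s + 61.91 = 0, so ω_n = 7.868 rad/s and ζ = 5.5/(2·7.868) = 0.3495.
Damped frequency ω_d = ω_n√(1−ζ²) = 7.372 rad/s, so peak time T_p = π/ω_d = 0.426 s.

T_p = 0.426 s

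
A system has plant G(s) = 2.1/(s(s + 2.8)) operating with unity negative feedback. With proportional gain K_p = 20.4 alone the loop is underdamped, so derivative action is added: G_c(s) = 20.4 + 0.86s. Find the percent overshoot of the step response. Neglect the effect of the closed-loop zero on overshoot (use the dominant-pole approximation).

Forward path: (20.4 + 0.86s)·2.1/(s(s+2.8)). The closed-loop characteristic equation is s² + (2.8 + 2.1·0.86)s + 2.1·20.4 = 0.
That is s² + 4.606s + 42.84 = 0, so ω_n = 6.545 rad/s and ζ = 4.606/(2·6.545) = 0.3519.
%OS = 100·exp(−πζ/√(1−ζ²)) = 30.7%.

30.7%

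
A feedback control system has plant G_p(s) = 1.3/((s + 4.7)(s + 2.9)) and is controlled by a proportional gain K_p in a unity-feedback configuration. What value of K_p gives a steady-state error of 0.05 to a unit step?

Steady-state error for a unit step on this type-0 loop is 1/(1 + K_p·G_p(0)).
G_p(0) = 0.09538. Require 1/(1 + K_p·0.09538) = 0.05, so 1 + 0.09538·K_p = 20.
K_p = (20 − 1)/0.09538 = 199.

K_p = 199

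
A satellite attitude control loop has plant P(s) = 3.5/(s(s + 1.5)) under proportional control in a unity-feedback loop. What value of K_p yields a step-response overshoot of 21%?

K_p = 0.812

From %OS = 100·exp(−πζ/√(1−ζ²)) = 21%, ζ = −ln(0.21)/√(π²+ln²(0.21)) = 0.4449.
Characteristic equation s² + 1.5s + 3.5K_p = 0 gives ζ = 1.5/(2√(3.5K_p)).
Setting ζ = 0.4449: √(3.5K_p) = 1.5/(2·0.4449) = 1.686, so K_p = 2.842/3.5 = 0.812.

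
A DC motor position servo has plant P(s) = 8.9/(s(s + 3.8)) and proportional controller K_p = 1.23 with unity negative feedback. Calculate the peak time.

Closed-loop characteristic equation: s² + 3.8s + 10.95 = 0, so ω_n = 3.309 rad/s and ζ = 3.8/(2·3.309) = 0.5743.
Damped frequency ω_d = ω_n√(1−ζ²) = 2.709 rad/s, so peak time T_p = π/ω_d = 1.16 s.

T_p = 1.16 s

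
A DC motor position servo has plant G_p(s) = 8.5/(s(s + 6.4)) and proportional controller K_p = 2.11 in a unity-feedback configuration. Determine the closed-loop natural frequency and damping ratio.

ω_n = 4.23 rad/s, ζ = 0.756

1 + K_p·G_p(s) = 0 gives s² + 6.4s + 17.93 = 0.
So ω_n² = 17.93 ⇒ ω_n = 4.235 rad/s, and ζ = 6.4/(2ω_n) = 0.756.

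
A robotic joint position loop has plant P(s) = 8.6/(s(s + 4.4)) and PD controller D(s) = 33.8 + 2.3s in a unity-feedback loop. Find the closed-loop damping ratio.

ζ = 0.709

Forward path: (33.8 + 2.3s)·8.6/(s(s+4.4)). The closed-loop characteristic equation is s² + (4.4 + 8.6·2.3)s + 8.6·33.8 = 0.
That is s² + 24.18s + 290.7 = 0, so ω_n = 17.05 rad/s and ζ = 24.18/(2·17.05) = 0.7091.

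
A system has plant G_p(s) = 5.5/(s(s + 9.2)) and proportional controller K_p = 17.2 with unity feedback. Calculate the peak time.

Closed-loop characteristic equation: s² + 9.2s + 94.6 = 0, so ω_n = 9.726 rad/s and ζ = 9.2/(2·9.726) = 0.4729.
Damped frequency ω_d = ω_n√(1−ζ²) = 8.57 rad/s, so peak time T_p = π/ω_d = 0.367 s.

T_p = 0.367 s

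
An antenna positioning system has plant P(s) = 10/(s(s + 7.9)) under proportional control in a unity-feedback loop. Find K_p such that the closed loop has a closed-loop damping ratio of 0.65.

K_p = 3.69

Closed-loop characteristic equation: s² + 7.9s + K_p·10 = 0.
So ω_n = √(10K_p) and 2ζω_n = 7.9, giving ζ = 7.9/(2√(10K_p)).
Setting ζ = 0.65: √(10K_p) = 7.9/(2·0.65) = 6.077, so K_p = 36.93/10 = 3.69.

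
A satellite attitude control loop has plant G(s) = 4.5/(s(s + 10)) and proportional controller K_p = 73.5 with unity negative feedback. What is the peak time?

From 1 + K_pG(s) = 0: s² + 10s + 330.8 = 0 ⇒ ω_n = 18.19, ζ = 0.2749.
Damped frequency ω_d = ω_n√(1−ζ²) = 17.49 rad/s, so peak time T_p = π/ω_d = 0.18 s.

T_p = 0.18 s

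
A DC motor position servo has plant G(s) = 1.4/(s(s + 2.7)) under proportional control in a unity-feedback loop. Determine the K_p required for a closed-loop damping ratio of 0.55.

K_p = 4.3

Closed-loop characteristic equation: s² + 2.7s + K_p·1.4 = 0.
So ω_n = √(1.4K_p) and 2ζω_n = 2.7, giving ζ = 2.7/(2√(1.4K_p)).
Setting ζ = 0.55: √(1.4K_p) = 2.7/(2·0.55) = 2.455, so K_p = 6.025/1.4 = 4.3.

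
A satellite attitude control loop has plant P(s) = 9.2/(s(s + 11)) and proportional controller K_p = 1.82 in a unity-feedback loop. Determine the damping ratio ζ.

ζ = 1.34

With unity feedback the closed-loop characteristic equation is s² + 11s + 1.82·9.2 = s² + 11s + 16.74 = 0.
So ω_n² = 16.74 ⇒ ω_n = 4.092 rad/s, and ζ = 11/(2ω_n) = 1.34.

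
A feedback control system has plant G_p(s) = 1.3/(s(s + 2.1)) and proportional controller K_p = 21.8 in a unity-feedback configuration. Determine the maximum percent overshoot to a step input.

From 1 + K_pG_p(s) = 0: s² + 2.1s + 28.34 = 0 ⇒ ω_n = 5.324, ζ = 0.1972.
%OS = 100·exp(−πζ/√(1−ζ²)) = 100·exp(−π·0.1972/√0.9611) = 53.1%.

53.1%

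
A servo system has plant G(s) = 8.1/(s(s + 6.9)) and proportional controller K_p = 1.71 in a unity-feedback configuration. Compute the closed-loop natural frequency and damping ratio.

ω_n = 3.72 rad/s, ζ = 0.927

The closed-loop denominator is s(s+6.9) + 1.71·8.1 = s² + 6.9s + 13.85.
Matching s² + 2ζω_n s + ω_n²: ω_n = √13.85 = 3.722 rad/s and 2ζω_n = 6.9, so ζ = 6.9/(2·3.722) = 0.927.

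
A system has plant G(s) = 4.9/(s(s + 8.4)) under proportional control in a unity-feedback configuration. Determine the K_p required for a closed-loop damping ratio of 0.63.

K_p = 9.07

Closed-loop characteristic equation: s² + 8.4s + K_p·4.9 = 0.
So ω_n = √(4.9K_p) and 2ζω_n = 8.4, giving ζ = 8.4/(2√(4.9K_p)).
Setting ζ = 0.63: √(4.9K_p) = 8.4/(2·0.63) = 6.667, so K_p = 44.44/4.9 = 9.07.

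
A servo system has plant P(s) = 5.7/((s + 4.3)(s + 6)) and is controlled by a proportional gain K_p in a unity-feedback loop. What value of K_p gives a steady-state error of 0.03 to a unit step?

The loop is type 0, so e_ss(step) = 1/(1 + K_pos) with K_pos = K_p·P(0).
P(0) = 0.2209. Require 1/(1 + K_p·0.2209) = 0.03, so 1 + 0.2209·K_p = 33.33.
K_p = (33.33 − 1)/0.2209 = 146.

K_p = 146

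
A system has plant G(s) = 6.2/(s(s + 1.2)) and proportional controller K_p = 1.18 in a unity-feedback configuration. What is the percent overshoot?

48.9%

Closed-loop characteristic equation: s² + 1.2s + 7.316 = 0, so ω_n = 2.705 rad/s and ζ = 1.2/(2·2.705) = 0.2218.
%OS = 100·exp(−πζ/√(1−ζ²)) = 100·exp(−π·0.2218/√0.9508) = 48.9%.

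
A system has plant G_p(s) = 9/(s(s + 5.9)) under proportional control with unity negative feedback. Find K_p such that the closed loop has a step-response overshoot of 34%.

K_p = 9.17

From %OS = 100·exp(−πζ/√(1−ζ²)) = 34%, ζ = −ln(0.34)/√(π²+ln²(0.34)) = 0.3248.
Characteristic equation s² + 5.9s + 9K_p = 0 gives ζ = 5.9/(2√(9K_p)).
Setting ζ = 0.3248: √(9K_p) = 5.9/(2·0.3248) = 9.083, so K_p = 82.5/9 = 9.17.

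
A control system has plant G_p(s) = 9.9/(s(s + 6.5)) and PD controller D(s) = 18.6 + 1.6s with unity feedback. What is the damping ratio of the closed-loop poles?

ζ = 0.823

Forward path: (18.6 + 1.6s)·9.9/(s(s+6.5)). The closed-loop characteristic equation is s² + (6.5 + 9.9·1.6)s + 9.9·18.6 = 0.
That is s² + 22.34s + 184.1 = 0, so ω_n = 13.57 rad/s and ζ = 22.34/(2·13.57) = 0.8232.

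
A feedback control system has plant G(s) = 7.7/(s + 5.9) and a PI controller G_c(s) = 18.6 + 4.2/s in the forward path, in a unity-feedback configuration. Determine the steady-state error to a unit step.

0

The open loop G_c(s)G(s) has a pole at the origin (type 1), so the static position error constant is infinite and e_ss = 1/(1+∞) = 0.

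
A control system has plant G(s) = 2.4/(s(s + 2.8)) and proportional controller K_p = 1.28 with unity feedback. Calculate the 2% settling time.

T_s ≈ 2.86 s

The closed-loop denominator s² + 2.8s + 3.072 gives ω_n = √3.072 = 1.753 and ζ = 2.8/(2ω_n) = 0.7988.
2% settling time T_s ≈ 4/(ζω_n) = 4/1.4 = 2.86 s.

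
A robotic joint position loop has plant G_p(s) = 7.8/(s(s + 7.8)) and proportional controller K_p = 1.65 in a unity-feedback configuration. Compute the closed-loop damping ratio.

The closed-loop denominator is s(s+7.8) + 1.65·7.8 = s² + 7.8s + 12.87.
Matching s² + 2ζω_n s + ω_n²: ω_n = √12.87 = 3.587 rad/s and 2ζω_n = 7.8, so ζ = 7.8/(2·3.587) = 1.09.

ζ = 1.09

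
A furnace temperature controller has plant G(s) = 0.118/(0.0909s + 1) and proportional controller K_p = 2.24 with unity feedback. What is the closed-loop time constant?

τ = 0.0719 s

Closed loop: T(s) = K_p·G/(1+K_p·G) = 0.2643/(0.0909s + 1 + 0.2643), with pole at s = −(1 + 0.2643)/0.0909 = −13.91.
Closed-loop time constant τ = 1/13.91 = 0.0719 s.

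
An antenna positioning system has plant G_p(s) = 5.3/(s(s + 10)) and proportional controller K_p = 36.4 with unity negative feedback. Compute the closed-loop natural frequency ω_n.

ω_n = 13.9 rad/s

1 + K_p·G_p(s) = 0 gives s² + 10s + 192.9 = 0.
So ω_n² = 192.9 ⇒ ω_n = 13.89 rad/s, and ζ = 10/(2ω_n) = 0.36.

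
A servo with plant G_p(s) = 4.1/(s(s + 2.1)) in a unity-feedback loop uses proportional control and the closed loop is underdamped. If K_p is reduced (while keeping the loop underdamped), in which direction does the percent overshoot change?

ζ = 2.1/(2√(4.1K_p)) rises as K_p falls; higher damping means less overshoot.

decrease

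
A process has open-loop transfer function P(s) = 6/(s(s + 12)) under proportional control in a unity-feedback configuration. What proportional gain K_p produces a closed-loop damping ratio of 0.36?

Closed-loop characteristic equation: s² + 12s + K_p·6 = 0.
So ω_n = √(6K_p) and 2ζω_n = 12, giving ζ = 12/(2√(6K_p)).
Setting ζ = 0.36: √(6K_p) = 12/(2·0.36) = 16.67, so K_p = 277.8/6 = 46.3.

K_p = 46.3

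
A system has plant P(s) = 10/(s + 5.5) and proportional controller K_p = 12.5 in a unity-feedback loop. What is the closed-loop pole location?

s = -130.5

Closed-loop transfer function: T(s) = K_p·P(s)/(1 + K_p·P(s)) = 125/(s + 5.5 + 125) = 125/(s + 130.5).
The closed-loop pole is at s = −130.5.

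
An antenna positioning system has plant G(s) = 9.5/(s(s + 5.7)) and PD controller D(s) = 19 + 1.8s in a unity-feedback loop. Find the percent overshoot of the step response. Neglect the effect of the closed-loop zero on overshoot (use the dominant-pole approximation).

Forward path: (19 + 1.8s)·9.5/(s(s+5.7)). The closed-loop characteristic equation is s² + (5.7 + 9.5·1.8)s + 9.5·19 = 0.
That is s² + 22.8s + 180.5 = 0, so ω_n = 13.44 rad/s and ζ = 22.8/(2·13.44) = 0.8485.
%OS = 100·exp(−πζ/√(1−ζ²)) = 0.649%.

0.649%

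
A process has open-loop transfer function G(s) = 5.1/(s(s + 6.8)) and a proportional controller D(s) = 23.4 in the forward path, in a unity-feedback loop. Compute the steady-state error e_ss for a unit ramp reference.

The loop has one pole at the origin (type 1). Velocity error constant K_v = lim_{s→0} s·D(s)G(s) = 23.4·5.1/6.8 = 17.55.
Steady-state error to a unit ramp: e_ss = 1/K_v = 0.057.

0.057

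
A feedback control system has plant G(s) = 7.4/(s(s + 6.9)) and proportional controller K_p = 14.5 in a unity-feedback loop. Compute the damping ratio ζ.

ζ = 0.333

1 + K_p·G(s) = 0 gives s² + 6.9s + 107.3 = 0.
So ω_n² = 107.3 ⇒ ω_n = 10.36 rad/s, and ζ = 6.9/(2ω_n) = 0.333.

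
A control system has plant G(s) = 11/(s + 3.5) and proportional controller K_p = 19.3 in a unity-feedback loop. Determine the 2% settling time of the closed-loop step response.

Closed-loop transfer function: T(s) = K_p·G(s)/(1 + K_p·G(s)) = 212.3/(s + 3.5 + 212.3) = 212.3/(s + 215.8).
Time constant τ = 1/215.8 = 0.004634 s, so the 2% settling time is about 4τ = 0.0185 s.

T_s ≈ 0.0185 s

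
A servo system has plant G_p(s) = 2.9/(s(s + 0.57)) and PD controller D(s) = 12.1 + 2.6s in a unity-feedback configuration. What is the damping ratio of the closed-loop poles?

ζ = 0.685

Forward path: (12.1 + 2.6s)·2.9/(s(s+0.57)). The closed-loop characteristic equation is s² + (0.57 + 2.9·2.6)s + 2.9·12.1 = 0.
That is s² + 8.11s + 35.09 = 0, so ω_n = 5.924 rad/s and ζ = 8.11/(2·5.924) = 0.6845.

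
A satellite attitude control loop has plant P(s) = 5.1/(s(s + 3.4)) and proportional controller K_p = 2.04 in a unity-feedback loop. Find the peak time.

T_p = 1.15 s

Closed-loop characteristic equation: s² + 3.4s + 10.4 = 0, so ω_n = 3.226 rad/s and ζ = 3.4/(2·3.226) = 0.527.
Damped frequency ω_d = ω_n√(1−ζ²) = 2.741 rad/s, so peak time T_p = π/ω_d = 1.15 s.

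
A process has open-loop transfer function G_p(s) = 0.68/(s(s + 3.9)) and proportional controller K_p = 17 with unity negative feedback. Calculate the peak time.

The closed-loop denominator s² + 3.9s + 11.56 gives ω_n = √11.56 = 3.4 and ζ = 3.9/(2ω_n) = 0.5735.
Damped frequency ω_d = ω_n√(1−ζ²) = 2.785 rad/s, so peak time T_p = π/ω_d = 1.13 s.

T_p = 1.13 s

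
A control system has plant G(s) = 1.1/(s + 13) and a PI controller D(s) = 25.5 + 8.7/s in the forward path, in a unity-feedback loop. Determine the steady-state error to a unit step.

0

The open loop D(s)G(s) has a pole at the origin (type 1), so the static position error constant is infinite and e_ss = 1/(1+∞) = 0.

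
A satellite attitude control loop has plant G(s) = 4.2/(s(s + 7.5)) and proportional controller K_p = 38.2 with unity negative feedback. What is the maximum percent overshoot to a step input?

37.8%

Closed-loop characteristic equation: s² + 7.5s + 160.4 = 0, so ω_n = 12.67 rad/s and ζ = 7.5/(2·12.67) = 0.2961.
%OS = 100·exp(−πζ/√(1−ζ²)) = 100·exp(−π·0.2961/√0.9124) = 37.8%.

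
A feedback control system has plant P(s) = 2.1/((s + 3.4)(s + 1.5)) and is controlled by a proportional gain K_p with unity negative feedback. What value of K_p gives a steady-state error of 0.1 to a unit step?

K_p = 21.9

Steady-state error for a unit step on this type-0 loop is 1/(1 + K_p·P(0)).
P(0) = 0.4118. Require 1/(1 + K_p·0.4118) = 0.1, so 1 + 0.4118·K_p = 10.
K_p = (10 − 1)/0.4118 = 21.9.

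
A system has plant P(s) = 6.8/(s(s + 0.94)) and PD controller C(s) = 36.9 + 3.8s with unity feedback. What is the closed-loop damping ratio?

ζ = 0.845

Forward path: (36.9 + 3.8s)·6.8/(s(s+0.94)). The closed-loop characteristic equation is s² + (0.94 + 6.8·3.8)s + 6.8·36.9 = 0.
That is s² + 26.78s + 250.9 = 0, so ω_n = 15.84 rad/s and ζ = 26.78/(2·15.84) = 0.8453.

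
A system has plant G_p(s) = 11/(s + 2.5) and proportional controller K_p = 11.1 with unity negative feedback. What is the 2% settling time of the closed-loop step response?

Closed-loop transfer function: T(s) = K_p·G_p(s)/(1 + K_p·G_p(s)) = 122.1/(s + 2.5 + 122.1) = 122.1/(s + 124.6).
Time constant τ = 1/124.6 = 0.008026 s, so the 2% settling time is about 4τ = 0.0321 s.

T_s ≈ 0.0321 s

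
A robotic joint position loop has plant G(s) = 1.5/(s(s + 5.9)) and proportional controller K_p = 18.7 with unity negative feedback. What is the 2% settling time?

T_s ≈ 1.36 s

The closed-loop denominator s² + 5.9s + 28.05 gives ω_n = √28.05 = 5.296 and ζ = 5.9/(2ω_n) = 0.557.
2% settling time T_s ≈ 4/(ζω_n) = 4/2.95 = 1.36 s.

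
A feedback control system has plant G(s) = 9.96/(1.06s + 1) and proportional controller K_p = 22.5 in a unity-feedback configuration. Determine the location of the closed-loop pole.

Closed loop: T(s) = K_p·G/(1+K_p·G) = 224.1/(1.06s + 1 + 224.1), with pole at s = −(1 + 224.1)/1.06 = −212.4.

s = -212.4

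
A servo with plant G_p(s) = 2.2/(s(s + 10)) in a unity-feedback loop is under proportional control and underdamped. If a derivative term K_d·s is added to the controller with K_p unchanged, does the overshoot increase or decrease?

With PD the characteristic equation becomes s² + (a + K·K_d)s + K·K_p = 0; the damping term grows, ζ rises, overshoot falls.

decrease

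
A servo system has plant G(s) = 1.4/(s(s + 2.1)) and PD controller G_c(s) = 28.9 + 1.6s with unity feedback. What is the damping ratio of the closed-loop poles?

Forward path: (28.9 + 1.6s)·1.4/(s(s+2.1)). The closed-loop characteristic equation is s² + (2.1 + 1.4·1.6)s + 1.4·28.9 = 0.
That is s² + 4.34s + 40.46 = 0, so ω_n = 6.361 rad/s and ζ = 4.34/(2·6.361) = 0.3412.

ζ = 0.341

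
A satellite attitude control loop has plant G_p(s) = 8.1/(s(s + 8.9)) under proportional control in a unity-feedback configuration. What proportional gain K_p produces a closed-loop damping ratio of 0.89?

K_p = 3.09

Closed-loop characteristic equation: s² + 8.9s + K_p·8.1 = 0.
So ω_n = √(8.1K_p) and 2ζω_n = 8.9, giving ζ = 8.9/(2√(8.1K_p)).
Setting ζ = 0.89: √(8.1K_p) = 8.9/(2·0.89) = 5, so K_p = 25/8.1 = 3.09.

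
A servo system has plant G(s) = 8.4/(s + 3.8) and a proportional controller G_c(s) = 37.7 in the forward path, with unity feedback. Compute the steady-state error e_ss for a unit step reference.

0.0119

The loop is type 0. Static position error constant K_pos = G_c(0)·G(0) = 37.7·2.211 = 83.34.
Steady-state error to a unit step: e_ss = 1/(1+K_pos) = 1/84.34 = 0.0119.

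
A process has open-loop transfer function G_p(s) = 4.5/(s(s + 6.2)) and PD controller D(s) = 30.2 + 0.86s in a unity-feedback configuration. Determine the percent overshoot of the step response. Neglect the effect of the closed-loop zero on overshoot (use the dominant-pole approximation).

22.2%

Forward path: (30.2 + 0.86s)·4.5/(s(s+6.2)). The closed-loop characteristic equation is s² + (6.2 + 4.5·0.86)s + 4.5·30.2 = 0.
That is s² + 10.07s + 135.9 = 0, so ω_n = 11.66 rad/s and ζ = 10.07/(2·11.66) = 0.4319.
%OS = 100·exp(−πζ/√(1−ζ²)) = 22.2%.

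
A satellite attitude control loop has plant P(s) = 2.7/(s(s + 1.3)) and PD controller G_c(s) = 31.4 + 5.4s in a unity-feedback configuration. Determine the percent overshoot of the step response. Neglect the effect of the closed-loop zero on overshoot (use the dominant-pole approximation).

0.475%

Forward path: (31.4 + 5.4s)·2.7/(s(s+1.3)). The closed-loop characteristic equation is s² + (1.3 + 2.7·5.4)s + 2.7·31.4 = 0.
That is s² + 15.88s + 84.78 = 0, so ω_n = 9.208 rad/s and ζ = 15.88/(2·9.208) = 0.8623.
%OS = 100·exp(−πζ/√(1−ζ²)) = 0.475%.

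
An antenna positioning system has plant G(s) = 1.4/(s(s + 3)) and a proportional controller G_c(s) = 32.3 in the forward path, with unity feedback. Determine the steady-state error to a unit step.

0

The open loop G_c(s)G(s) has a pole at the origin (type 1), so the static position error constant is infinite and e_ss = 1/(1+∞) = 0.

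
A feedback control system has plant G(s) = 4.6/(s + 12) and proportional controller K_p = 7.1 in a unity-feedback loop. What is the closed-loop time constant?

Closed-loop transfer function: T(s) = K_p·G(s)/(1 + K_p·G(s)) = 32.66/(s + 12 + 32.66) = 32.66/(s + 44.66).
Time constant τ = 1/44.66 = 0.0224 s.

τ = 0.0224 s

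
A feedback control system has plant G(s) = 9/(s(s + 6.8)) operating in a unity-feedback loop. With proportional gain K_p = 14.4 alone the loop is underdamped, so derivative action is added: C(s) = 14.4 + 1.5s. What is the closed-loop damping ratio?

Forward path: (14.4 + 1.5s)·9/(s(s+6.8)). The closed-loop characteristic equation is s² + (6.8 + 9·1.5)s + 9·14.4 = 0.
That is s² + 20.3s + 129.6 = 0, so ω_n = 11.38 rad/s and ζ = 20.3/(2·11.38) = 0.8916.

ζ = 0.892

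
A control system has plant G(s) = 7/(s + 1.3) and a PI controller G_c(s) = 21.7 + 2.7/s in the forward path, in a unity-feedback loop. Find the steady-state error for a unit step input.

The open loop G_c(s)G(s) has a pole at the origin (type 1), so the static position error constant is infinite and e_ss = 1/(1+∞) = 0.

0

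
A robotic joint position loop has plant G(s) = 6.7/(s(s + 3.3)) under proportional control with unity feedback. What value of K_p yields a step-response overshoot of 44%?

From %OS = 100·exp(−πζ/√(1−ζ²)) = 44%, ζ = −ln(0.44)/√(π²+ln²(0.44)) = 0.2528.
Characteristic equation s² + 3.3s + 6.7K_p = 0 gives ζ = 3.3/(2√(6.7K_p)).
Setting ζ = 0.2528: √(6.7K_p) = 3.3/(2·0.2528) = 6.526, so K_p = 42.59/6.7 = 6.36.

K_p = 6.36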